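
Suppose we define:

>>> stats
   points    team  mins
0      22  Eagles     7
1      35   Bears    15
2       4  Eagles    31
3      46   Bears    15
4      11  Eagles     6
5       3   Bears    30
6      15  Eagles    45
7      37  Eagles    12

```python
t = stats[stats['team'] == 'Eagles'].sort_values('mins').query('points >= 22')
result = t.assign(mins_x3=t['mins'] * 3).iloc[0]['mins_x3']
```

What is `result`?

21

filter rows where team == 'Eagles':
   points    team  mins
0      22  Eagles     7
2       4  Eagles    31
4      11  Eagles     6
6      15  Eagles    45
7      37  Eagles    12
sort by mins:
   points    team  mins
4      11  Eagles     6
0      22  Eagles     7
7      37  Eagles    12
2       4  Eagles    31
6      15  Eagles    45
filter rows where points >= 22:
   points    team  mins
0      22  Eagles     7
7      37  Eagles    12
add column mins_x3 = t['mins'] * 3:
   points    team  mins  mins_x3
0      22  Eagles     7       21
7      37  Eagles    12       36
So iloc[0]['mins_x3'] = 21.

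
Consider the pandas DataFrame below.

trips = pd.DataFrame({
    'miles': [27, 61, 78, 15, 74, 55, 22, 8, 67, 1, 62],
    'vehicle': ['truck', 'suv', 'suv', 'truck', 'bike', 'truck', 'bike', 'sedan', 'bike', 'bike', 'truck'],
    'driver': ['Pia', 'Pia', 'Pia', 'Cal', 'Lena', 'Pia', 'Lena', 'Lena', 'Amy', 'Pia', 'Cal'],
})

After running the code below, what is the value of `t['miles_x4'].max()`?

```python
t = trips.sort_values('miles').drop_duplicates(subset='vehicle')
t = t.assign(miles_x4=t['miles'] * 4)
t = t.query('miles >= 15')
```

sort by miles:
    miles vehicle driver
9       1    bike    Pia
7       8   sedan   Lena
3      15   truck    Cal
6      22    bike   Lena
0      27   truck    Pia
5      55   truck    Pia
1      61     suv    Pia
10     62   truck    Cal
8      67    bike    Amy
4      74    bike   Lena
2      78     suv    Pia
drop duplicate vehicle (keep=first):
   miles vehicle driver
9      1    bike    Pia
7      8   sedan   Lena
3     15   truck    Cal
1     61     suv    Pia
add column miles_x4 = t['miles'] * 4:
   miles vehicle driver  miles_x4
9      1    bike    Pia         4
7      8   sedan   Lena        32
3     15   truck    Cal        60
1     61     suv    Pia       244
filter rows where miles >= 15:
   miles vehicle driver  miles_x4
3     15   truck    Cal        60
1     61     suv    Pia       244
Taking the max of column 'miles_x4' gives 244.

244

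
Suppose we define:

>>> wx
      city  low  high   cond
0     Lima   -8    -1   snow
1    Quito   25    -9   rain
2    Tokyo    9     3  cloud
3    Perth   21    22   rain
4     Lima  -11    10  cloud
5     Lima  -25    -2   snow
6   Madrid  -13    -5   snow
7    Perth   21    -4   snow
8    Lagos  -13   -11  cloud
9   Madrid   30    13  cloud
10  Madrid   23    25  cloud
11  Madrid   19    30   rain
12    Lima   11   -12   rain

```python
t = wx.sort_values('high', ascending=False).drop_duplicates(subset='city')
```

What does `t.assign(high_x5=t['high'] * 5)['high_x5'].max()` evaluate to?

150

sort by high descending:
      city  low  high   cond
11  Madrid   19    30   rain
10  Madrid   23    25  cloud
3    Perth   21    22   rain
9   Madrid   30    13  cloud
4     Lima  -11    10  cloud
2    Tokyo    9     3  cloud
0     Lima   -8    -1   snow
5     Lima  -25    -2   snow
7    Perth   21    -4   snow
6   Madrid  -13    -5   snow
1    Quito   25    -9   rain
8    Lagos  -13   -11  cloud
12    Lima   11   -12   rain
drop duplicate city (keep=first):
      city  low  high   cond
11  Madrid   19    30   rain
3    Perth   21    22   rain
4     Lima  -11    10  cloud
2    Tokyo    9     3  cloud
1    Quito   25    -9   rain
8    Lagos  -13   -11  cloud
add column high_x5 = t['high'] * 5:
      city  low  high   cond  high_x5
11  Madrid   19    30   rain      150
3    Perth   21    22   rain      110
4     Lima  -11    10  cloud       50
2    Tokyo    9     3  cloud       15
1    Quito   25    -9   rain      -45
8    Lagos  -13   -11  cloud      -55
Reading off the max of column 'high_x5', we get 150.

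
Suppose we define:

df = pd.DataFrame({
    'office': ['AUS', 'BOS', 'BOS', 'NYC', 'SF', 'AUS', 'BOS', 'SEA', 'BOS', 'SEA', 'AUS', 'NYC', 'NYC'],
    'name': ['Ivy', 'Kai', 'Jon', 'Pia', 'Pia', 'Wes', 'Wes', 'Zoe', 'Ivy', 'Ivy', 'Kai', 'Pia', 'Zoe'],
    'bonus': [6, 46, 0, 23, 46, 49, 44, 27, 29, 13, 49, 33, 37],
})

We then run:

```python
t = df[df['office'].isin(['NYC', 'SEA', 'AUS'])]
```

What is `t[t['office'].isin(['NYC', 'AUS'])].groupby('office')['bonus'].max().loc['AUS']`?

filter rows where office in ['NYC', 'SEA', 'AUS']:
   office name  bonus
0     AUS  Ivy      6
3     NYC  Pia     23
5     AUS  Wes     49
7     SEA  Zoe     27
9     SEA  Ivy     13
10    AUS  Kai     49
11    NYC  Pia     33
12    NYC  Zoe     37
filter rows where office in ['NYC', 'AUS']:
   office name  bonus
0     AUS  Ivy      6
3     NYC  Pia     23
5     AUS  Wes     49
10    AUS  Kai     49
11    NYC  Pia     33
12    NYC  Zoe     37
group by office, max of bonus:
office
AUS    49
NYC    37
Name: bonus, dtype: int64
Reading off the value at index 'AUS', we get 49.

49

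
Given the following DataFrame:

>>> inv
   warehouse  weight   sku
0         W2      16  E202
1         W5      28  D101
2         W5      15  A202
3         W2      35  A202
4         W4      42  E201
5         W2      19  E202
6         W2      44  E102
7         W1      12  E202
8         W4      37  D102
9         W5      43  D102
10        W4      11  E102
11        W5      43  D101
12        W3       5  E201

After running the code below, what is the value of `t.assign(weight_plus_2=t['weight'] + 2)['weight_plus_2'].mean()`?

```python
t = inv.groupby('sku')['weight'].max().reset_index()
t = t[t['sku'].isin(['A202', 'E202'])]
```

29.0

group by sku, max of weight:
sku
A202    35
D101    43
D102    43
E102    44
E201    42
E202    19
Name: weight, dtype: int64
reset_index():
    sku  weight
0  A202      35
1  D101      43
2  D102      43
3  E102      44
4  E201      42
5  E202      19
filter rows where sku in ['A202', 'E202']:
    sku  weight
0  A202      35
5  E202      19
add column weight_plus_2 = t['weight'] + 2:
    sku  weight  weight_plus_2
0  A202      35             37
5  E202      19             21
Taking the mean of column 'weight_plus_2' gives 29.0.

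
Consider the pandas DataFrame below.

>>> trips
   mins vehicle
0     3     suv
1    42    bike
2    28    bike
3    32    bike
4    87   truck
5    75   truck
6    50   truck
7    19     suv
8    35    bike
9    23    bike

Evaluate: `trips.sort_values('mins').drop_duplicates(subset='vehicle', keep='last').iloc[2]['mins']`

sort by mins:
   mins vehicle
0     3     suv
7    19     suv
9    23    bike
2    28    bike
3    32    bike
8    35    bike
1    42    bike
6    50   truck
5    75   truck
4    87   truck
drop duplicate vehicle (keep=last):
   mins vehicle
7    19     suv
1    42    bike
4    87   truck
Finally, value at position 2, column 'mins' = 87.

87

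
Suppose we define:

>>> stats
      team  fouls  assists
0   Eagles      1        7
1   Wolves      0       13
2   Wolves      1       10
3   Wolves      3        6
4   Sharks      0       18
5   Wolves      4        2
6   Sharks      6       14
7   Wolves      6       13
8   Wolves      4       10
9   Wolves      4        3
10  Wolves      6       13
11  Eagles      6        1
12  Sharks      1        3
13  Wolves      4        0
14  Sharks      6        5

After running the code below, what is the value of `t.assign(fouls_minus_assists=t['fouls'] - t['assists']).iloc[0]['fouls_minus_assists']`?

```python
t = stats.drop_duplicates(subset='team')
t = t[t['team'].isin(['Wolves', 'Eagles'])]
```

-6

drop duplicate team (keep=first):
     team  fouls  assists
0  Eagles      1        7
1  Wolves      0       13
4  Sharks      0       18
filter rows where team in ['Wolves', 'Eagles']:
     team  fouls  assists
0  Eagles      1        7
1  Wolves      0       13
add column fouls_minus_assists = t['fouls'] - t['assists']:
     team  fouls  assists  fouls_minus_assists
0  Eagles      1        7                   -6
1  Wolves      0       13                  -13
Finally, value at position 0, column 'fouls_minus_assists' = -6.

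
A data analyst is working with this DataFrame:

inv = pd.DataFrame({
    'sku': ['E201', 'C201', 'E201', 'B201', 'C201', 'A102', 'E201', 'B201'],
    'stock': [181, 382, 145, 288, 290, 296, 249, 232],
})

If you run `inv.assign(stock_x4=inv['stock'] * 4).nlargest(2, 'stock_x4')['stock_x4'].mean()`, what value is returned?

1356.0

add column stock_x4 = inv['stock'] * 4:
    sku  stock  stock_x4
0  E201    181       724
1  C201    382      1528
2  E201    145       580
3  B201    288      1152
4  C201    290      1160
5  A102    296      1184
6  E201    249       996
7  B201    232       928
take 2 rows with largest stock_x4:
    sku  stock  stock_x4
1  C201    382      1528
5  A102    296      1184
The mean of column 'stock_x4' is 1356.0.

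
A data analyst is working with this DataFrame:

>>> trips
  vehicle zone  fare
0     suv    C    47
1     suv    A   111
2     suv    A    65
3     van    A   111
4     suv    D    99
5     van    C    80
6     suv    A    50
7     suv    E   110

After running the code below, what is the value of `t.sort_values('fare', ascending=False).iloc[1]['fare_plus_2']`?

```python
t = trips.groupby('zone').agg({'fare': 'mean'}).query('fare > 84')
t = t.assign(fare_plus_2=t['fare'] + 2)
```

group by zone, mean of fare:
        fare
zone        
A      84.25
C      63.50
D      99.00
E     110.00
filter rows where fare > 84:
        fare
zone        
A      84.25
D      99.00
E     110.00
add column fare_plus_2 = t['fare'] + 2:
        fare  fare_plus_2
zone                     
A      84.25        86.25
D      99.00       101.00
E     110.00       112.00
sort by fare descending:
        fare  fare_plus_2
zone                     
E     110.00       112.00
D      99.00       101.00
A      84.25        86.25
Then the value at position 1, column 'fare_plus_2': 101.0

101.0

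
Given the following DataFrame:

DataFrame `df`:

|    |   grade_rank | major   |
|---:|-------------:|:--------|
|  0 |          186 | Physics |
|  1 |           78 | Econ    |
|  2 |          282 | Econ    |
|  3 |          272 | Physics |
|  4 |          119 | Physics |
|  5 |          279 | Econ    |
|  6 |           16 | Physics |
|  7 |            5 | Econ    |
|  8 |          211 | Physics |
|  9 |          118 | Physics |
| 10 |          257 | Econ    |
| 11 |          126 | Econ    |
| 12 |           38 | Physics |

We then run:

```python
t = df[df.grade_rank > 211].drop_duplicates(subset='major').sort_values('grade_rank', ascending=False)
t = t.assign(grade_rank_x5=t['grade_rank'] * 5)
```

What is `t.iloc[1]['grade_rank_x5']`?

filter rows where grade_rank > 211:
    grade_rank    major
2          282     Econ
3          272  Physics
5          279     Econ
10         257     Econ
drop duplicate major (keep=first):
   grade_rank    major
2         282     Econ
3         272  Physics
sort by grade_rank descending:
   grade_rank    major
2         282     Econ
3         272  Physics
add column grade_rank_x5 = t['grade_rank'] * 5:
   grade_rank    major  grade_rank_x5
2         282     Econ           1410
3         272  Physics           1360
value at position 1, column 'grade_rank_x5' → 1360

1360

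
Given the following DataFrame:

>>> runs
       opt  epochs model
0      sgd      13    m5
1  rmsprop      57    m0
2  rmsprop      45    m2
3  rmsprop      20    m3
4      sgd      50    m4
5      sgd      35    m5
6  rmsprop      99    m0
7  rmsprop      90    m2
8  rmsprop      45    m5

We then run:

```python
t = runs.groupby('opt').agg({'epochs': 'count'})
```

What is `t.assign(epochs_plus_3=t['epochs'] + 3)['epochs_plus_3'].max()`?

group by opt, count of epochs:
         epochs
opt            
rmsprop       6
sgd           3
add column epochs_plus_3 = t['epochs'] + 3:
         epochs  epochs_plus_3
opt                           
rmsprop       6              9
sgd           3              6
Finally, max of column 'epochs_plus_3' = 9.

9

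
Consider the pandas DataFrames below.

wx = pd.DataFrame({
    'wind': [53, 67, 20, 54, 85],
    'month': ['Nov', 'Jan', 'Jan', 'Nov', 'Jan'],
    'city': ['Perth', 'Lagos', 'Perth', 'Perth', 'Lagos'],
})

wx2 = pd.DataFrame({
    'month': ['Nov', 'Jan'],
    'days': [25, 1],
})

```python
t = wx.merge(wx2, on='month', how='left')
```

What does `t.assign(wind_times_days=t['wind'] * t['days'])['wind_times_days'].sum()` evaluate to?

2847

merge on 'month' (how='left') → 5 rows:
   wind month   city  days
0    53   Nov  Perth    25
1    67   Jan  Lagos     1
2    20   Jan  Perth     1
3    54   Nov  Perth    25
4    85   Jan  Lagos     1
add column wind_times_days = t['wind'] * t['days']:
   wind month   city  days  wind_times_days
0    53   Nov  Perth    25             1325
1    67   Jan  Lagos     1               67
2    20   Jan  Perth     1               20
3    54   Nov  Perth    25             1350
4    85   Jan  Lagos     1               85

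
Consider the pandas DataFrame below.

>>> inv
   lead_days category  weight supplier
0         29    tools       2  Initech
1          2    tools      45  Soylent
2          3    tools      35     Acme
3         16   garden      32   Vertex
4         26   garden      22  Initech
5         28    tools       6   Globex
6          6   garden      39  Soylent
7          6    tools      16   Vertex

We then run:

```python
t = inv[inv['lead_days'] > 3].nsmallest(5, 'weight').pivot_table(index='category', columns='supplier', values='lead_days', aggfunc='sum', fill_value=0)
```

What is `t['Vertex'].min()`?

filter rows where lead_days > 3:
   lead_days category  weight supplier
0         29    tools       2  Initech
3         16   garden      32   Vertex
4         26   garden      22  Initech
5         28    tools       6   Globex
6          6   garden      39  Soylent
7          6    tools      16   Vertex
take 5 rows with smallest weight:
   lead_days category  weight supplier
0         29    tools       2  Initech
5         28    tools       6   Globex
7          6    tools      16   Vertex
4         26   garden      22  Initech
3         16   garden      32   Vertex
pivot: rows=category, cols=supplier, sum(lead_days):
supplier  Globex  Initech  Vertex
category                         
garden         0       26      16
tools         28       29       6
Hence 6.

6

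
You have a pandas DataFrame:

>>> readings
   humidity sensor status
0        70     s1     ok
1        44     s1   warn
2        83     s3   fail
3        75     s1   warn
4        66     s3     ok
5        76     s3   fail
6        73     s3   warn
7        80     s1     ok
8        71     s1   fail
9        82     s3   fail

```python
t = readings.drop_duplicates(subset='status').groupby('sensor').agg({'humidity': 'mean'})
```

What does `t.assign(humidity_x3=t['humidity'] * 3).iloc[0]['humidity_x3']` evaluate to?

drop duplicate status (keep=first):
   humidity sensor status
0        70     s1     ok
1        44     s1   warn
2        83     s3   fail
group by sensor, mean of humidity:
        humidity
sensor          
s1          57.0
s3          83.0
add column humidity_x3 = t['humidity'] * 3:
        humidity  humidity_x3
sensor                       
s1          57.0        171.0
s3          83.0        249.0

171.0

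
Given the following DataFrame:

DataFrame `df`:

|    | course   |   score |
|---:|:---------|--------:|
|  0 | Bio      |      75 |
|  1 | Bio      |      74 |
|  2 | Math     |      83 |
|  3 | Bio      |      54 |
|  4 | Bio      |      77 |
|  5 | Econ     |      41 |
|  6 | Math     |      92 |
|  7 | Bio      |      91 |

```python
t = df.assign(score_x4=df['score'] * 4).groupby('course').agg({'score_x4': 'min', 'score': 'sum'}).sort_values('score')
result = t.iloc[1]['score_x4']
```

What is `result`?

332

add column score_x4 = df['score'] * 4:
  course  score  score_x4
0    Bio     75       300
1    Bio     74       296
2   Math     83       332
3    Bio     54       216
4    Bio     77       308
5   Econ     41       164
6   Math     92       368
7    Bio     91       364
group by course: min(score_x4), sum(score):
        score_x4  score
course                 
Bio          216    371
Econ         164     41
Math         332    175
sort by score:
        score_x4  score
course                 
Econ         164     41
Math         332    175
Bio          216    371
Reading off the value at position 1, column 'score_x4', we get 332.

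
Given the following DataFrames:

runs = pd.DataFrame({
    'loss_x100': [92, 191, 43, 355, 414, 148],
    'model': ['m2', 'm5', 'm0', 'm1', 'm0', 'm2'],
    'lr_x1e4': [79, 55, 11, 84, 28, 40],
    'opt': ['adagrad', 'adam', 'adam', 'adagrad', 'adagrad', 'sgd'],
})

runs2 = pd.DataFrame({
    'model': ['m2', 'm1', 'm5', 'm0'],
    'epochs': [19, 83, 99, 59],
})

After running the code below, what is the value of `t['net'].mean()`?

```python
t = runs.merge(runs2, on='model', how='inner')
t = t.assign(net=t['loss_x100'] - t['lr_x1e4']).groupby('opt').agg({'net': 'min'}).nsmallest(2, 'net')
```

22.5

merge on 'model' (how='inner') → 6 rows:
   loss_x100 model  lr_x1e4      opt  epochs
0         92    m2       79  adagrad      19
1        191    m5       55     adam      99
2         43    m0       11     adam      59
3        355    m1       84  adagrad      83
4        414    m0       28  adagrad      59
5        148    m2       40      sgd      19
add column net = t['loss_x100'] - t['lr_x1e4']:
   loss_x100 model  lr_x1e4      opt  epochs  net
0         92    m2       79  adagrad      19   13
1        191    m5       55     adam      99  136
2         43    m0       11     adam      59   32
3        355    m1       84  adagrad      83  271
4        414    m0       28  adagrad      59  386
5        148    m2       40      sgd      19  108
group by opt, min of net:
         net
opt         
adagrad   13
adam      32
sgd      108
take 2 rows with smallest net:
         net
opt         
adagrad   13
adam      32
Then the mean of column 'net': 22.5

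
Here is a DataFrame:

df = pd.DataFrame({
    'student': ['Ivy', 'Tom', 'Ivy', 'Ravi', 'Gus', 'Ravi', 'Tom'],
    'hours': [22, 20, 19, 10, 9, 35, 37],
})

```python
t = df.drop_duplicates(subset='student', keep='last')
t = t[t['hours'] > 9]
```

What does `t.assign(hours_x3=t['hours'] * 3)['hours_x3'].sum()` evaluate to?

drop duplicate student (keep=last):
  student  hours
2     Ivy     19
4     Gus      9
5    Ravi     35
6     Tom     37
filter rows where hours > 9:
  student  hours
2     Ivy     19
5    Ravi     35
6     Tom     37
add column hours_x3 = t['hours'] * 3:
  student  hours  hours_x3
2     Ivy     19        57
5    Ravi     35       105
6     Tom     37       111
Then the sum of column 'hours_x3': 273

273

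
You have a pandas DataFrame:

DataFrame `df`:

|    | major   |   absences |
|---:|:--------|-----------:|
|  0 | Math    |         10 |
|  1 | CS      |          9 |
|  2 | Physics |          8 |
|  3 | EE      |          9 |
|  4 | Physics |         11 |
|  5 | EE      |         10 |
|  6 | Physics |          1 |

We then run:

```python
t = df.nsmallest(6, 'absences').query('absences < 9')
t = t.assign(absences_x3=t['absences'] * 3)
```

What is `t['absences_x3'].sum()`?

take 6 rows with smallest absences:
     major  absences
6  Physics         1
2  Physics         8
1       CS         9
3       EE         9
0     Math        10
5       EE        10
filter rows where absences < 9:
     major  absences
6  Physics         1
2  Physics         8
add column absences_x3 = t['absences'] * 3:
     major  absences  absences_x3
6  Physics         1            3
2  Physics         8           24
Finally, sum of column 'absences_x3' = 27.

27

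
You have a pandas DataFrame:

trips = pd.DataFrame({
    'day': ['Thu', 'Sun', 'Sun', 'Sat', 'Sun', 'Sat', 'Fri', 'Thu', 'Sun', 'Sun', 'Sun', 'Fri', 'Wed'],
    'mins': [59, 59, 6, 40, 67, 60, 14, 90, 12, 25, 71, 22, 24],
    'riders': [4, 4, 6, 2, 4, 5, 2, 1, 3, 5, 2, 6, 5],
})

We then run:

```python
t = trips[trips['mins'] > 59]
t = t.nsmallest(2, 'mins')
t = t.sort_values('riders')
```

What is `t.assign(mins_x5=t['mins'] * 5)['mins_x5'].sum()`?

635

filter rows where mins > 59:
    day  mins  riders
4   Sun    67       4
5   Sat    60       5
7   Thu    90       1
10  Sun    71       2
take 2 rows with smallest mins:
   day  mins  riders
5  Sat    60       5
4  Sun    67       4
sort by riders:
   day  mins  riders
4  Sun    67       4
5  Sat    60       5
add column mins_x5 = t['mins'] * 5:
   day  mins  riders  mins_x5
4  Sun    67       4      335
5  Sat    60       5      300
Then the sum of column 'mins_x5': 635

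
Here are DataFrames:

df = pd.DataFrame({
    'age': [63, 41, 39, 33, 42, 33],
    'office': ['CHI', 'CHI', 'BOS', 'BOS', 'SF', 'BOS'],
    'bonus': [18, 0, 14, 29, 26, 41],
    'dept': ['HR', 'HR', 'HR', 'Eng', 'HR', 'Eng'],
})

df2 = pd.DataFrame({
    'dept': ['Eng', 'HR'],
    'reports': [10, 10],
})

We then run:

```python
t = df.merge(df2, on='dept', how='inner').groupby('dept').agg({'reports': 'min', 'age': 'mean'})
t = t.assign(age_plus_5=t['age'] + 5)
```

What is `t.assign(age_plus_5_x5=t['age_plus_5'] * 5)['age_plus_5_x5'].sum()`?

merge on 'dept' (how='inner') → 6 rows:
   age office  bonus dept  reports
0   63    CHI     18   HR       10
1   41    CHI      0   HR       10
2   39    BOS     14   HR       10
3   33    BOS     29  Eng       10
4   42     SF     26   HR       10
5   33    BOS     41  Eng       10
group by dept: min(reports), mean(age):
      reports    age
dept                
Eng        10  33.00
HR         10  46.25
add column age_plus_5 = t['age'] + 5:
      reports    age  age_plus_5
dept                            
Eng        10  33.00       38.00
HR         10  46.25       51.25
add column age_plus_5_x5 = t['age_plus_5'] * 5:
      reports    age  age_plus_5  age_plus_5_x5
dept                                           
Eng        10  33.00       38.00         190.00
HR         10  46.25       51.25         256.25

446.25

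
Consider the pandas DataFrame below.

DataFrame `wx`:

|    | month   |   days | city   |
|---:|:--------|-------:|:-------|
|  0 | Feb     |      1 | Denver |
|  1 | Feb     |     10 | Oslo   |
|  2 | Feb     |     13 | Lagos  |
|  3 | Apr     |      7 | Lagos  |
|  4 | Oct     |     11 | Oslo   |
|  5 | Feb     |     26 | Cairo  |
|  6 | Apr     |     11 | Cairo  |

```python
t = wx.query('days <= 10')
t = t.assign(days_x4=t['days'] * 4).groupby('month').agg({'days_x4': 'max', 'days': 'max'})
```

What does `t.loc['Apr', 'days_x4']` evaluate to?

28

filter rows where days <= 10:
  month  days    city
0   Feb     1  Denver
1   Feb    10    Oslo
3   Apr     7   Lagos
add column days_x4 = t['days'] * 4:
  month  days    city  days_x4
0   Feb     1  Denver        4
1   Feb    10    Oslo       40
3   Apr     7   Lagos       28
group by month: max(days_x4), max(days):
       days_x4  days
month               
Apr         28     7
Feb         40    10
Hence 28.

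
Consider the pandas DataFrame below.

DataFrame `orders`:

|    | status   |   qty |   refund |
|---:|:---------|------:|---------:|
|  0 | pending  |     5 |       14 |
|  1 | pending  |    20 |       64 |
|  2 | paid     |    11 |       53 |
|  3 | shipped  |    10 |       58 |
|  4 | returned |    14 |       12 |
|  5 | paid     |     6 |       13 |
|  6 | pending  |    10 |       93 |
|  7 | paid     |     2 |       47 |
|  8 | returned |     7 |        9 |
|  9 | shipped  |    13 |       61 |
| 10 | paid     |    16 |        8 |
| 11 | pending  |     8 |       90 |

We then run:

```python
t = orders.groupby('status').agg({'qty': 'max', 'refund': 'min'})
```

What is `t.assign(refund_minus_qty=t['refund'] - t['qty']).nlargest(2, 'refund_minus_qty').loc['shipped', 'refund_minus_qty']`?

group by status: max(qty), min(refund):
          qty  refund
status               
paid       16       8
pending    20      14
returned   14       9
shipped    13      58
add column refund_minus_qty = t['refund'] - t['qty']:
          qty  refund  refund_minus_qty
status                                 
paid       16       8                -8
pending    20      14                -6
returned   14       9                -5
shipped    13      58                45
take 2 rows with largest refund_minus_qty:
          qty  refund  refund_minus_qty
status                                 
shipped    13      58                45
returned   14       9                -5
The value at row 'shipped', column 'refund_minus_qty' is 45.

45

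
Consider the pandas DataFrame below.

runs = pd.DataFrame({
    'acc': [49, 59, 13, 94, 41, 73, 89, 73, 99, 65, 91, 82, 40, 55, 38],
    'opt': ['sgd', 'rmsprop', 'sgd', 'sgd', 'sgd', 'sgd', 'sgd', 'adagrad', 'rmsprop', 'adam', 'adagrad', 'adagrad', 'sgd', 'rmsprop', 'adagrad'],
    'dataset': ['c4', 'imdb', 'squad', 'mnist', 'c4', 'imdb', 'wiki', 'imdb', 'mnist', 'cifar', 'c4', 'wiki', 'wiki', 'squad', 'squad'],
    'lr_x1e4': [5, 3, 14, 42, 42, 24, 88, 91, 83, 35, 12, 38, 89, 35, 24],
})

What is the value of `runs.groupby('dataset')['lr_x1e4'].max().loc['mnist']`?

group by dataset, max of lr_x1e4:
dataset
c4       42
cifar    35
imdb     91
mnist    83
squad    35
wiki     89
Name: lr_x1e4, dtype: int64

83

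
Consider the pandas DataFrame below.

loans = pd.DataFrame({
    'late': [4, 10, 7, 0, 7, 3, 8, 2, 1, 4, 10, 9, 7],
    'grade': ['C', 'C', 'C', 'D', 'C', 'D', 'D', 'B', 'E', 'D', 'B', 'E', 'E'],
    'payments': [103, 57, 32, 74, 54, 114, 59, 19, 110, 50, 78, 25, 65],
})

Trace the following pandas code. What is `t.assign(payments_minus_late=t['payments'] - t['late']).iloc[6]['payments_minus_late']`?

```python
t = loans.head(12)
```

take first 12 rows:
    late grade  payments
0      4     C       103
1     10     C        57
2      7     C        32
3      0     D        74
4      7     C        54
5      3     D       114
6      8     D        59
7      2     B        19
8      1     E       110
9      4     D        50
10    10     B        78
11     9     E        25
add column payments_minus_late = t['payments'] - t['late']:
    late grade  payments  payments_minus_late
0      4     C       103                   99
1     10     C        57                   47
2      7     C        32                   25
3      0     D        74                   74
4      7     C        54                   47
5      3     D       114                  111
6      8     D        59                   51
7      2     B        19                   17
8      1     E       110                  109
9      4     D        50                   46
10    10     B        78                   68
11     9     E        25                   16

51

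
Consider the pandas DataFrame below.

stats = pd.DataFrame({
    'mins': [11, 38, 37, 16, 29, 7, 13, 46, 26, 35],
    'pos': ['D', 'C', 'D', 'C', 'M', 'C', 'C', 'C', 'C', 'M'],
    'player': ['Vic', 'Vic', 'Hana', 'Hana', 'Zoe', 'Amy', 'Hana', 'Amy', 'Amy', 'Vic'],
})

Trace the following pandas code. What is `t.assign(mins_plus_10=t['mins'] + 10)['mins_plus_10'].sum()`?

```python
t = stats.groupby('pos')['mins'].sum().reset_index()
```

288

group by pos, sum of mins:
pos
C    146
D     48
M     64
Name: mins, dtype: int64
reset_index():
  pos  mins
0   C   146
1   D    48
2   M    64
add column mins_plus_10 = t['mins'] + 10:
  pos  mins  mins_plus_10
0   C   146           156
1   D    48            58
2   M    64            74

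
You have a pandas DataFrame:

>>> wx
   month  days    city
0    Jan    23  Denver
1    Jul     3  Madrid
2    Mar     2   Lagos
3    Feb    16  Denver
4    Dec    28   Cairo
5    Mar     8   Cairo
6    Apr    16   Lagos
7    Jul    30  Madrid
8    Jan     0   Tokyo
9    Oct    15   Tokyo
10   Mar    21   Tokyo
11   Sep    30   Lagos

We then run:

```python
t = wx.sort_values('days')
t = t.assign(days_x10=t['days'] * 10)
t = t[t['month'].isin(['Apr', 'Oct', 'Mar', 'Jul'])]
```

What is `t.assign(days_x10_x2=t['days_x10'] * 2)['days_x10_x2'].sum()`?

sort by days:
   month  days    city
8    Jan     0   Tokyo
2    Mar     2   Lagos
1    Jul     3  Madrid
5    Mar     8   Cairo
9    Oct    15   Tokyo
3    Feb    16  Denver
6    Apr    16   Lagos
10   Mar    21   Tokyo
0    Jan    23  Denver
4    Dec    28   Cairo
7    Jul    30  Madrid
11   Sep    30   Lagos
add column days_x10 = t['days'] * 10:
   month  days    city  days_x10
8    Jan     0   Tokyo         0
2    Mar     2   Lagos        20
1    Jul     3  Madrid        30
5    Mar     8   Cairo        80
9    Oct    15   Tokyo       150
3    Feb    16  Denver       160
6    Apr    16   Lagos       160
10   Mar    21   Tokyo       210
0    Jan    23  Denver       230
4    Dec    28   Cairo       280
7    Jul    30  Madrid       300
11   Sep    30   Lagos       300
filter rows where month in ['Apr', 'Oct', 'Mar', 'Jul']:
   month  days    city  days_x10
2    Mar     2   Lagos        20
1    Jul     3  Madrid        30
5    Mar     8   Cairo        80
9    Oct    15   Tokyo       150
6    Apr    16   Lagos       160
10   Mar    21   Tokyo       210
7    Jul    30  Madrid       300
add column days_x10_x2 = t['days_x10'] * 2:
   month  days    city  days_x10  days_x10_x2
2    Mar     2   Lagos        20           40
1    Jul     3  Madrid        30           60
5    Mar     8   Cairo        80          160
9    Oct    15   Tokyo       150          300
6    Apr    16   Lagos       160          320
10   Mar    21   Tokyo       210          420
7    Jul    30  Madrid       300          600
Then the sum of column 'days_x10_x2': 1900

1900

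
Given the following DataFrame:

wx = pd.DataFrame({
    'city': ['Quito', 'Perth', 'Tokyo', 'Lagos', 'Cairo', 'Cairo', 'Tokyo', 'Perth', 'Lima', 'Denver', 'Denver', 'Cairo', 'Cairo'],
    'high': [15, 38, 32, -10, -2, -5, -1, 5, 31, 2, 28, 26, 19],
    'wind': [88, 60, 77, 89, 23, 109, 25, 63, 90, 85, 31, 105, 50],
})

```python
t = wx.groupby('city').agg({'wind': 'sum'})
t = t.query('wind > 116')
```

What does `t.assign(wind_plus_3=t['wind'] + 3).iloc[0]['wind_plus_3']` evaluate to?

290

group by city, sum of wind:
        wind
city        
Cairo    287
Denver   116
Lagos     89
Lima      90
Perth    123
Quito     88
Tokyo    102
filter rows where wind > 116:
       wind
city       
Cairo   287
Perth   123
add column wind_plus_3 = t['wind'] + 3:
       wind  wind_plus_3
city                    
Cairo   287          290
Perth   123          126
value at position 0, column 'wind_plus_3' → 290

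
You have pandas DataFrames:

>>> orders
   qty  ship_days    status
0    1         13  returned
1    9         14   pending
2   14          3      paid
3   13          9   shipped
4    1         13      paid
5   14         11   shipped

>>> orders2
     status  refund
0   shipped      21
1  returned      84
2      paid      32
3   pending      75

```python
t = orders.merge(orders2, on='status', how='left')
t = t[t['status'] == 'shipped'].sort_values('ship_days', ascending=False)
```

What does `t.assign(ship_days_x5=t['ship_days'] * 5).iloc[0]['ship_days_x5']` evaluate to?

merge on 'status' (how='left') → 6 rows:
   qty  ship_days    status  refund
0    1         13  returned      84
1    9         14   pending      75
2   14          3      paid      32
3   13          9   shipped      21
4    1         13      paid      32
5   14         11   shipped      21
filter rows where status == 'shipped':
   qty  ship_days   status  refund
3   13          9  shipped      21
5   14         11  shipped      21
sort by ship_days descending:
   qty  ship_days   status  refund
5   14         11  shipped      21
3   13          9  shipped      21
add column ship_days_x5 = t['ship_days'] * 5:
   qty  ship_days   status  refund  ship_days_x5
5   14         11  shipped      21            55
3   13          9  shipped      21            45

55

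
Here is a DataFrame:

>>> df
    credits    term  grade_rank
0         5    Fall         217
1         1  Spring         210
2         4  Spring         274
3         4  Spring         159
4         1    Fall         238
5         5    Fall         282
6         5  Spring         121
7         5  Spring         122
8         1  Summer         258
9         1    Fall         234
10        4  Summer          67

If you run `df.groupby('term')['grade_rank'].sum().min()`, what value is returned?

group by term, sum of grade_rank:
term
Fall      971
Spring    886
Summer    325
Name: grade_rank, dtype: int64
Hence 325.

325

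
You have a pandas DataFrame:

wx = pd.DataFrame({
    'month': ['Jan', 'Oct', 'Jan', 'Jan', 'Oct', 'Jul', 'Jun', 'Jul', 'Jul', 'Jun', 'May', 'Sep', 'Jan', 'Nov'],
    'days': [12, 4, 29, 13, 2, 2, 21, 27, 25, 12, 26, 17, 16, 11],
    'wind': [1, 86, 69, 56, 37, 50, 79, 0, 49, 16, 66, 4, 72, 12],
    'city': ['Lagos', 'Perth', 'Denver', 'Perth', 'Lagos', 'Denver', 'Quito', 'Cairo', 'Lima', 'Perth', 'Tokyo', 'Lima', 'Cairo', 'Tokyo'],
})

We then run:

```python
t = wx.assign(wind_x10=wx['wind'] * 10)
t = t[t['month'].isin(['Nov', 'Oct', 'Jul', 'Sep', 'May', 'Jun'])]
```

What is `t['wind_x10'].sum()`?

3990

add column wind_x10 = wx['wind'] * 10:
   month  days  wind    city  wind_x10
0    Jan    12     1   Lagos        10
1    Oct     4    86   Perth       860
2    Jan    29    69  Denver       690
3    Jan    13    56   Perth       560
4    Oct     2    37   Lagos       370
5    Jul     2    50  Denver       500
6    Jun    21    79   Quito       790
7    Jul    27     0   Cairo         0
8    Jul    25    49    Lima       490
9    Jun    12    16   Perth       160
10   May    26    66   Tokyo       660
11   Sep    17     4    Lima        40
12   Jan    16    72   Cairo       720
13   Nov    11    12   Tokyo       120
filter rows where month in ['Nov', 'Oct', 'Jul', 'Sep', 'May', 'Jun']:
   month  days  wind    city  wind_x10
1    Oct     4    86   Perth       860
4    Oct     2    37   Lagos       370
5    Jul     2    50  Denver       500
6    Jun    21    79   Quito       790
7    Jul    27     0   Cairo         0
8    Jul    25    49    Lima       490
9    Jun    12    16   Perth       160
10   May    26    66   Tokyo       660
11   Sep    17     4    Lima        40
13   Nov    11    12   Tokyo       120
Reading off the sum of column 'wind_x10', we get 3990.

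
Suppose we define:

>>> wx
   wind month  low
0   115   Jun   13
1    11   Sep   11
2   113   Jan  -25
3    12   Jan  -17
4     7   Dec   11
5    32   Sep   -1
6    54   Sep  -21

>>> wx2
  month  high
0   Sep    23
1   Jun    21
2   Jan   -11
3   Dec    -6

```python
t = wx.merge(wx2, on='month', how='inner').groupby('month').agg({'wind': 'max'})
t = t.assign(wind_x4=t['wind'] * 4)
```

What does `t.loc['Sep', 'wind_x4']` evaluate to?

merge on 'month' (how='inner') → 7 rows:
   wind month  low  high
0   115   Jun   13    21
1    11   Sep   11    23
2   113   Jan  -25   -11
3    12   Jan  -17   -11
4     7   Dec   11    -6
5    32   Sep   -1    23
6    54   Sep  -21    23
group by month, max of wind:
       wind
month      
Dec       7
Jan     113
Jun     115
Sep      54
add column wind_x4 = t['wind'] * 4:
       wind  wind_x4
month               
Dec       7       28
Jan     113      452
Jun     115      460
Sep      54      216
Hence 216.

216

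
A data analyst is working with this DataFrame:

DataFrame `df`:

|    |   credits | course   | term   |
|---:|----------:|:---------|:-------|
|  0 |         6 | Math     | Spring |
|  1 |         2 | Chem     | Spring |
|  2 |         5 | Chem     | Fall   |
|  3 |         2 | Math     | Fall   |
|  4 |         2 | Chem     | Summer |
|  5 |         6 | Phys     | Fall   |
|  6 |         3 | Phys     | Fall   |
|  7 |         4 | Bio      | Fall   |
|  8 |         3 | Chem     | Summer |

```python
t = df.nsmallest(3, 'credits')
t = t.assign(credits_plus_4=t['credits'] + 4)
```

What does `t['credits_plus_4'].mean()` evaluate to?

take 3 rows with smallest credits:
   credits course    term
1        2   Chem  Spring
3        2   Math    Fall
4        2   Chem  Summer
add column credits_plus_4 = t['credits'] + 4:
   credits course    term  credits_plus_4
1        2   Chem  Spring               6
3        2   Math    Fall               6
4        2   Chem  Summer               6
So mean() = 6.0.

6.0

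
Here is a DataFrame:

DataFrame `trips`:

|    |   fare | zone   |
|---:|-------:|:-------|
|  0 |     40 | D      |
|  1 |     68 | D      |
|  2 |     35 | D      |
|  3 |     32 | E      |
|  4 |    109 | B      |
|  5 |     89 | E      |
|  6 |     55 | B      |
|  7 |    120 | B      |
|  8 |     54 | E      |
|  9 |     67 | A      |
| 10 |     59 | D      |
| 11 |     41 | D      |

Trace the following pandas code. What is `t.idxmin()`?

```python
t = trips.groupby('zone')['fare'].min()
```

group by zone, min of fare:
zone
A    67
B    55
D    35
E    32
Name: fare, dtype: int64
Finally, label with the smallest value = E.

E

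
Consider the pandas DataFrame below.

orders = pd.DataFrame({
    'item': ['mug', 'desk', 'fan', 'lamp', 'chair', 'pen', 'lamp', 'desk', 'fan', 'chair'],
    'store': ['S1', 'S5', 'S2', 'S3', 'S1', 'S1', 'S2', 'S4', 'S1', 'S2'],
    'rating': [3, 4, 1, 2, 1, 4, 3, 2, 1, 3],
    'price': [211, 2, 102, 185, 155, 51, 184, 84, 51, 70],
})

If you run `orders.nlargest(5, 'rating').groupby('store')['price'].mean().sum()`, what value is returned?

260.0

take 5 rows with largest rating:
    item store  rating  price
1   desk    S5       4      2
5    pen    S1       4     51
0    mug    S1       3    211
6   lamp    S2       3    184
9  chair    S2       3     70
group by store, mean of price:
store
S1    131.0
S2    127.0
S5      2.0
Name: price, dtype: float64
Then the sum of the resulting series: 260.0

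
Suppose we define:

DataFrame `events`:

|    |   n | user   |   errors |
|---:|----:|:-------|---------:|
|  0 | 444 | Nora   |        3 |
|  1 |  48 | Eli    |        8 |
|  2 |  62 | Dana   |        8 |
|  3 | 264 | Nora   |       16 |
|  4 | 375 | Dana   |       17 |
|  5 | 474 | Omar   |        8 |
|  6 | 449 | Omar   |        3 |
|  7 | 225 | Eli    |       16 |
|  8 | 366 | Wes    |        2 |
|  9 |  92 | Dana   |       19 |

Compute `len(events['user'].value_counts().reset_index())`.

5

value_counts of user:
user
Dana    3
Nora    2
Eli     2
Omar    2
Wes     1
Name: count, dtype: int64
reset_index():
   user  count
0  Dana      3
1  Nora      2
2   Eli      2
3  Omar      2
4   Wes      1
Finally, number of rows = 5.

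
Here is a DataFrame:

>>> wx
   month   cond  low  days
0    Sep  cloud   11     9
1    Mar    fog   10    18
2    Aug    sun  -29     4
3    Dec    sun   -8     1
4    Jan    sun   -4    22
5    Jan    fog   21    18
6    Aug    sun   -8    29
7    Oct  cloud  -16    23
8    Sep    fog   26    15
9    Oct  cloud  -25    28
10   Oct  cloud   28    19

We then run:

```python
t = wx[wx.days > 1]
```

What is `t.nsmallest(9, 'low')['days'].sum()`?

filter rows where days > 1:
   month   cond  low  days
0    Sep  cloud   11     9
1    Mar    fog   10    18
2    Aug    sun  -29     4
4    Jan    sun   -4    22
5    Jan    fog   21    18
6    Aug    sun   -8    29
7    Oct  cloud  -16    23
8    Sep    fog   26    15
9    Oct  cloud  -25    28
10   Oct  cloud   28    19
take 9 rows with smallest low:
  month   cond  low  days
2   Aug    sun  -29     4
9   Oct  cloud  -25    28
7   Oct  cloud  -16    23
6   Aug    sun   -8    29
4   Jan    sun   -4    22
1   Mar    fog   10    18
0   Sep  cloud   11     9
5   Jan    fog   21    18
8   Sep    fog   26    15
Then the sum of column 'days': 166

166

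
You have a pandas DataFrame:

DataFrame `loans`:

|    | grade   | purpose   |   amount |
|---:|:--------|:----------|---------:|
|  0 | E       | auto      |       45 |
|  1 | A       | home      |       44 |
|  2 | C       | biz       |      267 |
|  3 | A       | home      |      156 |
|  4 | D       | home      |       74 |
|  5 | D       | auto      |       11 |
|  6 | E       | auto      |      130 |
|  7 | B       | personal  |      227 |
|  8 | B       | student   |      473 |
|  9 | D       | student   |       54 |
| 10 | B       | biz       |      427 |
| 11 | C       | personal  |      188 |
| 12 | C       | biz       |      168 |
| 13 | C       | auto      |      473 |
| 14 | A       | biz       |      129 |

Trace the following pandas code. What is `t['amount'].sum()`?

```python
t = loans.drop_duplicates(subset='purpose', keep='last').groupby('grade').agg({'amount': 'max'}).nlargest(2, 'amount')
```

drop duplicate purpose (keep=last):
   grade   purpose  amount
4      D      home      74
9      D   student      54
11     C  personal     188
13     C      auto     473
14     A       biz     129
group by grade, max of amount:
       amount
grade        
A         129
C         473
D          74
take 2 rows with largest amount:
       amount
grade        
C         473
A         129
Finally, sum of column 'amount' = 602.

602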